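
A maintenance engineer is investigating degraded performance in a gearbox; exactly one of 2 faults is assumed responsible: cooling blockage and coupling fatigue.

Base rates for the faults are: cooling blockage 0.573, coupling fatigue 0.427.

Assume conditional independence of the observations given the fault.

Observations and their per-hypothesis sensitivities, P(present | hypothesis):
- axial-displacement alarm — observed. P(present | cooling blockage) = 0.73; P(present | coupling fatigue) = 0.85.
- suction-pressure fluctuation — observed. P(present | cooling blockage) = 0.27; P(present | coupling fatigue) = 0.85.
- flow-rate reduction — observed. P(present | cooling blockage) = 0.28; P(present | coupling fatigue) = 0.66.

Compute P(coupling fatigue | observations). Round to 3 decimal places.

For each hypothesis, the unnormalized posterior weight is prior × product of the observation likelihoods:
  cooling blockage: 0.573 × 0.73 × 0.27 × 0.28 = 0.031623
  coupling fatigue: 0.427 × 0.85 × 0.85 × 0.66 = 0.20361
Normalizing constant Z = 0.031623 + 0.20361 = 0.23524.
P(coupling fatigue | evidence) = 0.20361 / 0.23524 ≈ 0.866.

0.866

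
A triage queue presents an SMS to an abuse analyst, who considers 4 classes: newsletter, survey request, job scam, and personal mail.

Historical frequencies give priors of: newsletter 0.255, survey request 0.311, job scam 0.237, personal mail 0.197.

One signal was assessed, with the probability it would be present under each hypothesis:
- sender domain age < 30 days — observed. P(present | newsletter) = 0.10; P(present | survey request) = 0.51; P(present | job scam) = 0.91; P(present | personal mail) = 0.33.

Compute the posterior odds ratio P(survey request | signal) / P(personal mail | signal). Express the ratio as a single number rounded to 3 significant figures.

2.44

Unnormalized posterior weight (prior times the signal likelihood) for each of the two hypotheses:
  survey request: 0.311 × 0.51 = 0.15861
  personal mail: 0.197 × 0.33 = 0.06501
Odds(survey request : personal mail) = 0.15861 / 0.06501 ≈ 2.44.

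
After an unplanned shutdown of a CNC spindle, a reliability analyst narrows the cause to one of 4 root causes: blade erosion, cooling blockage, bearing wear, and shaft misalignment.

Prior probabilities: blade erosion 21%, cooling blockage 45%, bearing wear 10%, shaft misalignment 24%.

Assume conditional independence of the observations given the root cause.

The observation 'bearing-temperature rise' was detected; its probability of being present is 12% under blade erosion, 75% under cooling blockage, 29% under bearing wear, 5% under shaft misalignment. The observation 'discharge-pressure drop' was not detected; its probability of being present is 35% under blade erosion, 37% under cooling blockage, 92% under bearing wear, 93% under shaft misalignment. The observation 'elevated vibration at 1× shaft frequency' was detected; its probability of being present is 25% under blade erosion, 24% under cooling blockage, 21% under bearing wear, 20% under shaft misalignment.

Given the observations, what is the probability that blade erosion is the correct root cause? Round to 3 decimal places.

0.073

Multiply each prior by the joint likelihood of the evidence pattern (using 1 − P(present | H) for each absent observation):
  blade erosion: 0.21 × 0.12 × (1 − 0.35) × 0.25 = 0.004095
  cooling blockage: 0.45 × 0.75 × (1 − 0.37) × 0.24 = 0.05103
  bearing wear: 0.10 × 0.29 × (1 − 0.92) × 0.21 = 0.0004872
  shaft misalignment: 0.24 × 0.05 × (1 − 0.93) × 0.20 = 0.000168
The unnormalized weights sum to 0.05578.
P(blade erosion | evidence) = 0.004095 / 0.05578 ≈ 0.073.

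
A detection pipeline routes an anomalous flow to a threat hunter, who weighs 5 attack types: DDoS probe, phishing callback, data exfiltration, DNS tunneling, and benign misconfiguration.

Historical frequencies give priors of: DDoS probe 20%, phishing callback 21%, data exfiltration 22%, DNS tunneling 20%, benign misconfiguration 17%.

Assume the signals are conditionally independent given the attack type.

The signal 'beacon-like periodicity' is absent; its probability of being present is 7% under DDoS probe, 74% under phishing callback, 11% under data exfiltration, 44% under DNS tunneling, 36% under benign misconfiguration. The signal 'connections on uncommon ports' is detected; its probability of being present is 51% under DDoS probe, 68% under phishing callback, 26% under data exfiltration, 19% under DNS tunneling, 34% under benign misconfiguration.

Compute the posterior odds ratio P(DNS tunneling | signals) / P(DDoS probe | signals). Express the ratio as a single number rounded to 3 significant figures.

0.224

Posterior odds equal prior odds times the likelihood ratio; only the two competing hypotheses matter (using 1 − P(present | H) for each absent signal).
  DNS tunneling: 0.20 × (1 − 0.44) × 0.19 = 0.02128
  DDoS probe: 0.20 × (1 − 0.07) × 0.51 = 0.09486
Odds(DNS tunneling : DDoS probe) = 0.02128 / 0.09486 ≈ 0.224.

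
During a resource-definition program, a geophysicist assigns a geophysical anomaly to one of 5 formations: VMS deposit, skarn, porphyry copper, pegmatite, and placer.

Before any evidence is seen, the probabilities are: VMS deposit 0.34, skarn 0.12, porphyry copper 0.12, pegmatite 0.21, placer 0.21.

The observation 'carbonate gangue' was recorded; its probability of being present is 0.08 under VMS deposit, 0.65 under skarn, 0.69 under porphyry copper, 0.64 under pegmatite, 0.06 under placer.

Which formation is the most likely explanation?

pegmatite

For each hypothesis, the unnormalized posterior weight is prior × likelihood:
  VMS deposit: 0.34 × 0.08 = 0.0272
  skarn: 0.12 × 0.65 = 0.078
  porphyry copper: 0.12 × 0.69 = 0.0828
  pegmatite: 0.21 × 0.64 = 0.1344
  placer: 0.21 × 0.06 = 0.0126
The unnormalized weights sum to 0.335.
P(VMS deposit | evidence) ≈ 0.0272 / 0.335 ≈ 0.081
P(skarn | evidence) ≈ 0.078 / 0.335 ≈ 0.233
P(porphyry copper | evidence) ≈ 0.0828 / 0.335 ≈ 0.247
P(pegmatite | evidence) ≈ 0.1344 / 0.335 ≈ 0.401
P(placer | evidence) ≈ 0.0126 / 0.335 ≈ 0.038
The largest is 0.401, so pegmatite is most probable.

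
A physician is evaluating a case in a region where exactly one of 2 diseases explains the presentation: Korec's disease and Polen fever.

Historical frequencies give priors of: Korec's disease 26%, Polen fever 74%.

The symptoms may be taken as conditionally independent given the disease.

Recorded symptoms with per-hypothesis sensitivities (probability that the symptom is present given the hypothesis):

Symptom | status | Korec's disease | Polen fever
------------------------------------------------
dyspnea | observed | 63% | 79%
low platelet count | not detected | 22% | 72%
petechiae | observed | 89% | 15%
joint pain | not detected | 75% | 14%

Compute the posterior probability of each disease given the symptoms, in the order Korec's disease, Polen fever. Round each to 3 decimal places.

0.574, 0.426

By Bayes' rule with conditional independence, the unnormalized weight for each hypothesis is prior × ∏ likelihoods (using 1 − P(present | H) for each absent symptom):
  Korec's disease: 0.26 × 0.63 × (1 − 0.22) × 0.89 × (1 − 0.75) = 0.028427
  Polen fever: 0.74 × 0.79 × (1 − 0.72) × 0.15 × (1 − 0.14) = 0.021116
Normalizing constant Z = 0.028427 + 0.021116 = 0.049543.
P(Korec's disease | evidence) = 0.028427 / 0.049543 ≈ 0.574
P(Polen fever | evidence) = 0.021116 / 0.049543 ≈ 0.426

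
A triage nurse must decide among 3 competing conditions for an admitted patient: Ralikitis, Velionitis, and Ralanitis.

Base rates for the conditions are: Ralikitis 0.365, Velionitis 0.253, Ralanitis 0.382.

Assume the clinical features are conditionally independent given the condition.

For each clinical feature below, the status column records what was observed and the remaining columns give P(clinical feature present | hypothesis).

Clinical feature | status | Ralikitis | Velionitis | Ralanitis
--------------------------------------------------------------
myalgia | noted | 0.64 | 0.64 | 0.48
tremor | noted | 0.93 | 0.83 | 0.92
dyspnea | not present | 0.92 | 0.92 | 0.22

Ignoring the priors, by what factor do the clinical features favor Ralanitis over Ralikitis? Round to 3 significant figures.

7.23

The Bayes factor is the ratio of the joint likelihoods of the clinical feature pattern under the two hypotheses (using 1 − P(present | H) for each absent clinical feature).
  Ralanitis: 0.48 × 0.92 × (1 − 0.22) = 0.34445
  Ralikitis: 0.64 × 0.93 × (1 − 0.92) = 0.047616
Bayes factor = 0.34445 / 0.047616 ≈ 7.23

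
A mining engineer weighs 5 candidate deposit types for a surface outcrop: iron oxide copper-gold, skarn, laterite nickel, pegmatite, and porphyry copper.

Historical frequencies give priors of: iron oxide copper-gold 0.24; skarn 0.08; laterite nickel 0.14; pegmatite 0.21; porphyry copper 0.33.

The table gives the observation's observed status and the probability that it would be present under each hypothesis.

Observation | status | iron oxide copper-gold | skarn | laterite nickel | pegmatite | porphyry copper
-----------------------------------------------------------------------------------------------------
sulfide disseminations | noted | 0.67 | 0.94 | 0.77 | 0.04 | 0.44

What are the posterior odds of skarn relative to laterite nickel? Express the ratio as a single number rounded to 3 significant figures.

0.698

Unnormalized posterior weight (prior times the observation likelihood) for each of the two hypotheses:
  skarn: 0.08 × 0.94 = 0.0752
  laterite nickel: 0.14 × 0.77 = 0.1078
Odds(skarn : laterite nickel) = 0.0752 / 0.1078 ≈ 0.698.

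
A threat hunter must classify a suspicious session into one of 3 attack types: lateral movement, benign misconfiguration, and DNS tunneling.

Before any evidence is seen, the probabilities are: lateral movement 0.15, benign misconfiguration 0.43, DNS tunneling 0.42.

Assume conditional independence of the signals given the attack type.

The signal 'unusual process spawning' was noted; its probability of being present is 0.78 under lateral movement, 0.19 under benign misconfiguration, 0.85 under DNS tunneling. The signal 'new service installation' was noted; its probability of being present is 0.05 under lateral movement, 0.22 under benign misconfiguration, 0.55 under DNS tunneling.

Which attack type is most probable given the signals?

DNS tunneling

Multiply each prior by the joint likelihood of the signal pattern:
  lateral movement: 0.15 × 0.78 × 0.05 = 0.00585
  benign misconfiguration: 0.43 × 0.19 × 0.22 = 0.017974
  DNS tunneling: 0.42 × 0.85 × 0.55 = 0.19635
Marginal likelihood of the evidence = 0.22017.
P(lateral movement | evidence) ≈ 0.00585 / 0.22017 ≈ 0.027
P(benign misconfiguration | evidence) ≈ 0.017974 / 0.22017 ≈ 0.082
P(DNS tunneling | evidence) ≈ 0.19635 / 0.22017 ≈ 0.892
The largest is 0.892, so DNS tunneling is most probable.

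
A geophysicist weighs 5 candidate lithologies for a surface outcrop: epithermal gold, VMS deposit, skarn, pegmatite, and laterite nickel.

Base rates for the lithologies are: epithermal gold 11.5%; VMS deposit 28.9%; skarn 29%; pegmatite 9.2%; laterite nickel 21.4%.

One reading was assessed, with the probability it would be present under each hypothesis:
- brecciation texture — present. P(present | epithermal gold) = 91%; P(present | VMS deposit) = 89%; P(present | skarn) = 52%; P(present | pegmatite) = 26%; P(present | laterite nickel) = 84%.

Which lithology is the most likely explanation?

VMS deposit

For each hypothesis, the unnormalized posterior weight is prior × likelihood:
  epithermal gold: 0.115 × 0.91 = 0.10465
  VMS deposit: 0.289 × 0.89 = 0.25721
  skarn: 0.290 × 0.52 = 0.1508
  pegmatite: 0.092 × 0.26 = 0.02392
  laterite nickel: 0.214 × 0.84 = 0.17976
The unnormalized weights sum to 0.71634.
P(epithermal gold | evidence) ≈ 0.10465 / 0.71634 ≈ 0.146
P(VMS deposit | evidence) ≈ 0.25721 / 0.71634 ≈ 0.359
P(skarn | evidence) ≈ 0.1508 / 0.71634 ≈ 0.211
P(pegmatite | evidence) ≈ 0.02392 / 0.71634 ≈ 0.033
P(laterite nickel | evidence) ≈ 0.17976 / 0.71634 ≈ 0.251
The largest is 0.359, so VMS deposit is most probable.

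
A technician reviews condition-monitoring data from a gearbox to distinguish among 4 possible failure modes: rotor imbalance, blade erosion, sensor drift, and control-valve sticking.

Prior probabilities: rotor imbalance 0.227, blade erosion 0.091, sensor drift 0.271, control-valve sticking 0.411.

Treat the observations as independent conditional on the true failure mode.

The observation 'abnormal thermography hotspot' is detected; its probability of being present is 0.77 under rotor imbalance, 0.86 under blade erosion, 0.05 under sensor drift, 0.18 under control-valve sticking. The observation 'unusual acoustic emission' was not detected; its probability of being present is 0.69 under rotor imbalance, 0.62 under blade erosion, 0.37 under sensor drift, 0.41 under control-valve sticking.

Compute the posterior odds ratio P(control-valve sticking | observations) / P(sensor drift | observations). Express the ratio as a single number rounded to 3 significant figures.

5.11

Posterior odds equal prior odds times the likelihood ratio; only the two competing hypotheses matter (using 1 − P(present | H) for each absent observation).
  control-valve sticking: 0.411 × 0.18 × (1 − 0.41) = 0.043648
  sensor drift: 0.271 × 0.05 × (1 − 0.37) = 0.0085365
Posterior odds = 0.043648 / 0.0085365 ≈ 5.11.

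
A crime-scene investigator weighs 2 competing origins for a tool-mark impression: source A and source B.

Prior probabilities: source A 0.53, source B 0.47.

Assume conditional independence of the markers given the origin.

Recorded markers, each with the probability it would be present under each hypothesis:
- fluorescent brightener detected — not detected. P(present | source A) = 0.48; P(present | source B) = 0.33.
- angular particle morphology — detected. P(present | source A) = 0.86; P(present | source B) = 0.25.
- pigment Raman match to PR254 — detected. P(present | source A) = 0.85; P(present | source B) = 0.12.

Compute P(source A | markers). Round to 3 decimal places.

0.955

For each hypothesis, the unnormalized posterior weight is prior × product of the marker likelihoods (using 1 − P(present | H) for each absent marker):
  source A: 0.53 × (1 − 0.48) × 0.86 × 0.85 = 0.20146
  source B: 0.47 × (1 − 0.33) × 0.25 × 0.12 = 0.009447
The unnormalized weights sum to 0.21091.
P(source A | evidence) = 0.20146 / 0.21091 ≈ 0.955.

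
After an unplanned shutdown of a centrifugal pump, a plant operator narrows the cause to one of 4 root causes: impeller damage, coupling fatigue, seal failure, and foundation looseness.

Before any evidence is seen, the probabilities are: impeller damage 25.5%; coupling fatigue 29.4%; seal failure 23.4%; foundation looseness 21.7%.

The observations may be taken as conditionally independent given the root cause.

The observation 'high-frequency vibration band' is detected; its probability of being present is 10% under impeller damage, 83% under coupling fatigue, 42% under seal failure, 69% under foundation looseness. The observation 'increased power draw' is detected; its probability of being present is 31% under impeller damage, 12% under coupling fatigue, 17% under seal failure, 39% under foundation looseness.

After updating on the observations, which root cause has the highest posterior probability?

foundation looseness

Multiply each prior by the joint likelihood of the evidence pattern:
  impeller damage: 0.255 × 0.10 × 0.31 = 0.007905
  coupling fatigue: 0.294 × 0.83 × 0.12 = 0.029282
  seal failure: 0.234 × 0.42 × 0.17 = 0.016708
  foundation looseness: 0.217 × 0.69 × 0.39 = 0.058395
Normalizing constant Z = 0.007905 + 0.029282 + 0.016708 + 0.058395 = 0.11229.
P(impeller damage | evidence) ≈ 0.007905 / 0.11229 ≈ 0.070
P(coupling fatigue | evidence) ≈ 0.029282 / 0.11229 ≈ 0.261
P(seal failure | evidence) ≈ 0.016708 / 0.11229 ≈ 0.149
P(foundation looseness | evidence) ≈ 0.058395 / 0.11229 ≈ 0.520
The largest is 0.520, so foundation looseness is most probable.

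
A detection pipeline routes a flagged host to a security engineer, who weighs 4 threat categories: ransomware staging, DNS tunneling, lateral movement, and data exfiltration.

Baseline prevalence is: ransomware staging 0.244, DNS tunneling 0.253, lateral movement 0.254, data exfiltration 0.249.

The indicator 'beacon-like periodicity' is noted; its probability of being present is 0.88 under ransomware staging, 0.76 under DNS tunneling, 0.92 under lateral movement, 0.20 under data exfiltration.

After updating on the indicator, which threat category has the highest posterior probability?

By Bayes' rule, the unnormalized weight for each hypothesis is prior × likelihood:
  ransomware staging: 0.244 × 0.88 = 0.21472
  DNS tunneling: 0.253 × 0.76 = 0.19228
  lateral movement: 0.254 × 0.92 = 0.23368
  data exfiltration: 0.249 × 0.20 = 0.0498
Normalizing constant Z = 0.21472 + 0.19228 + 0.23368 + 0.0498 = 0.69048.
P(ransomware staging | evidence) ≈ 0.21472 / 0.69048 ≈ 0.311
P(DNS tunneling | evidence) ≈ 0.19228 / 0.69048 ≈ 0.278
P(lateral movement | evidence) ≈ 0.23368 / 0.69048 ≈ 0.338
P(data exfiltration | evidence) ≈ 0.0498 / 0.69048 ≈ 0.072
The largest is 0.338, so lateral movement is most probable.

lateral movement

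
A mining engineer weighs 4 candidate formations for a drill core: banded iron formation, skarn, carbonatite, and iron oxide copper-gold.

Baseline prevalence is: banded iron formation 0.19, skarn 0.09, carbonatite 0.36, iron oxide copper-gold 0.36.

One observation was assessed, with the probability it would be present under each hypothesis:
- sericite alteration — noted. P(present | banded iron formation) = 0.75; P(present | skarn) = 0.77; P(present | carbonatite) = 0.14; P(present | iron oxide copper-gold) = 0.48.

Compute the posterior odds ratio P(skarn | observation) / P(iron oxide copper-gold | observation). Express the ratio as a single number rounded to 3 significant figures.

0.401

The normalizing constant cancels in an odds ratio, so compute prior × likelihood for the two hypotheses only:
  skarn: 0.09 × 0.77 = 0.0693
  iron oxide copper-gold: 0.36 × 0.48 = 0.1728
Odds(skarn : iron oxide copper-gold) = 0.0693 / 0.1728 ≈ 0.401.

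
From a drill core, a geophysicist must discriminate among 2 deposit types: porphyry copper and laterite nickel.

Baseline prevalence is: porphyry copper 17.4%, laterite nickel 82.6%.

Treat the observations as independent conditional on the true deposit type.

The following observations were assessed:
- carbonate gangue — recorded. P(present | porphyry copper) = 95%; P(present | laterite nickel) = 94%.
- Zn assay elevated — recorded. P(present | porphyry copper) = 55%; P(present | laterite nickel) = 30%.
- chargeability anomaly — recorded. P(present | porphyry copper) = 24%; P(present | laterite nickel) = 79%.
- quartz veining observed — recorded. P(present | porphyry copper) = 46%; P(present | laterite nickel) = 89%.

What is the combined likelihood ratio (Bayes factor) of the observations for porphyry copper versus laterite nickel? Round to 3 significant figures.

0.291

The Bayes factor is the ratio of the joint likelihoods of the evidence pattern under the two hypotheses.
  porphyry copper: 0.95 × 0.55 × 0.24 × 0.46 = 0.057684
  laterite nickel: 0.94 × 0.30 × 0.79 × 0.89 = 0.19827
Bayes factor = 0.057684 / 0.19827 ≈ 0.291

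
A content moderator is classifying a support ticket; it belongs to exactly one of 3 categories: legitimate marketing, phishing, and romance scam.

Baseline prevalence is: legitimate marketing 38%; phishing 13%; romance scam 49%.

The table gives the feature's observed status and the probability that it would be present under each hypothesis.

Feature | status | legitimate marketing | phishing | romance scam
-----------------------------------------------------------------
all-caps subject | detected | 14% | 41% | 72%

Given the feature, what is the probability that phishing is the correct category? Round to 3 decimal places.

0.116

By Bayes' rule, the unnormalized weight for each hypothesis is prior × likelihood:
  legitimate marketing: 0.38 × 0.14 = 0.0532
  phishing: 0.13 × 0.41 = 0.0533
  romance scam: 0.49 × 0.72 = 0.3528
The unnormalized weights sum to 0.4593.
P(phishing | evidence) = 0.0533 / 0.4593 ≈ 0.116.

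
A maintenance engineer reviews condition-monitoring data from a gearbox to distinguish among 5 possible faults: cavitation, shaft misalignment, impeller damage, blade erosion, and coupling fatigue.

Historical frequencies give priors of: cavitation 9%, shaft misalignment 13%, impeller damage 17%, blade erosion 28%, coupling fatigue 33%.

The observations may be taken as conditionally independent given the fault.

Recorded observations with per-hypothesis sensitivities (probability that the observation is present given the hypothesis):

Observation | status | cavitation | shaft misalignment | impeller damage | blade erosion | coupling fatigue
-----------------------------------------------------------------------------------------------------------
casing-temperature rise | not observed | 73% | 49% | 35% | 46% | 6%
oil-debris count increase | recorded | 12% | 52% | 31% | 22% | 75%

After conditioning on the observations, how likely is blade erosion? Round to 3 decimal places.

0.099

Multiply each prior by the joint likelihood of the evidence pattern (using 1 − P(present | H) for each absent observation):
  cavitation: 0.09 × (1 − 0.73) × 0.12 = 0.002916
  shaft misalignment: 0.13 × (1 − 0.49) × 0.52 = 0.034476
  impeller damage: 0.17 × (1 − 0.35) × 0.31 = 0.034255
  blade erosion: 0.28 × (1 − 0.46) × 0.22 = 0.033264
  coupling fatigue: 0.33 × (1 − 0.06) × 0.75 = 0.23265
Marginal likelihood of the evidence = 0.33756.
P(blade erosion | evidence) = 0.033264 / 0.33756 ≈ 0.099.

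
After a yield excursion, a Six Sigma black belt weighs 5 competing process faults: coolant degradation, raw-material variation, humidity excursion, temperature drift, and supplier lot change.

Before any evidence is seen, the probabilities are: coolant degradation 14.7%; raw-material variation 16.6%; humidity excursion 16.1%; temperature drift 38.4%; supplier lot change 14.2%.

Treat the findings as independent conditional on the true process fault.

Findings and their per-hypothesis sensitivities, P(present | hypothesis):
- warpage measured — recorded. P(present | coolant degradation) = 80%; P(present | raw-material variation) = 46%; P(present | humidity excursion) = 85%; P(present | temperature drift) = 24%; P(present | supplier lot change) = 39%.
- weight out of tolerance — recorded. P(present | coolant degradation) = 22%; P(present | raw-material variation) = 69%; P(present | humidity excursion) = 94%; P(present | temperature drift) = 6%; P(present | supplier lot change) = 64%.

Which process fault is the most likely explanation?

Multiply each prior by the joint likelihood of the evidence pattern:
  coolant degradation: 0.147 × 0.80 × 0.22 = 0.025872
  raw-material variation: 0.166 × 0.46 × 0.69 = 0.052688
  humidity excursion: 0.161 × 0.85 × 0.94 = 0.12864
  temperature drift: 0.384 × 0.24 × 0.06 = 0.0055296
  supplier lot change: 0.142 × 0.39 × 0.64 = 0.035443
Marginal likelihood of the evidence = 0.24817.
P(coolant degradation | evidence) ≈ 0.025872 / 0.24817 ≈ 0.104
P(raw-material variation | evidence) ≈ 0.052688 / 0.24817 ≈ 0.212
P(humidity excursion | evidence) ≈ 0.12864 / 0.24817 ≈ 0.518
P(temperature drift | evidence) ≈ 0.0055296 / 0.24817 ≈ 0.022
P(supplier lot change | evidence) ≈ 0.035443 / 0.24817 ≈ 0.143
The largest is 0.518, so humidity excursion is most probable.

humidity excursion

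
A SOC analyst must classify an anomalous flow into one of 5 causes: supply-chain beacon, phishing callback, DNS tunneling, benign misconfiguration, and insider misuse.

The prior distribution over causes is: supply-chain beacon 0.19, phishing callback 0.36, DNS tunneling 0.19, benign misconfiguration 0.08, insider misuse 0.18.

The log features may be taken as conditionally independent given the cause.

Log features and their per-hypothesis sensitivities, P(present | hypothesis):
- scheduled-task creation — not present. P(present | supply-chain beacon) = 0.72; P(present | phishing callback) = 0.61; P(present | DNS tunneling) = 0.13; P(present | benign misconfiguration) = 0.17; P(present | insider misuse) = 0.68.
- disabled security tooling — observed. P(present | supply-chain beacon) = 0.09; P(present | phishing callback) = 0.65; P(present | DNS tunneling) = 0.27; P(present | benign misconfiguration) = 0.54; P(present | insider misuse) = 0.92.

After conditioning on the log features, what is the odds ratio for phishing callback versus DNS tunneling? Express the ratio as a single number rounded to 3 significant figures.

The normalizing constant cancels in an odds ratio, so compute prior × likelihood for the two hypotheses only (using 1 − P(present | H) for each absent log feature):
  phishing callback: 0.36 × (1 − 0.61) × 0.65 = 0.09126
  DNS tunneling: 0.19 × (1 − 0.13) × 0.27 = 0.044631
Posterior odds = 0.09126 / 0.044631 ≈ 2.04.

2.04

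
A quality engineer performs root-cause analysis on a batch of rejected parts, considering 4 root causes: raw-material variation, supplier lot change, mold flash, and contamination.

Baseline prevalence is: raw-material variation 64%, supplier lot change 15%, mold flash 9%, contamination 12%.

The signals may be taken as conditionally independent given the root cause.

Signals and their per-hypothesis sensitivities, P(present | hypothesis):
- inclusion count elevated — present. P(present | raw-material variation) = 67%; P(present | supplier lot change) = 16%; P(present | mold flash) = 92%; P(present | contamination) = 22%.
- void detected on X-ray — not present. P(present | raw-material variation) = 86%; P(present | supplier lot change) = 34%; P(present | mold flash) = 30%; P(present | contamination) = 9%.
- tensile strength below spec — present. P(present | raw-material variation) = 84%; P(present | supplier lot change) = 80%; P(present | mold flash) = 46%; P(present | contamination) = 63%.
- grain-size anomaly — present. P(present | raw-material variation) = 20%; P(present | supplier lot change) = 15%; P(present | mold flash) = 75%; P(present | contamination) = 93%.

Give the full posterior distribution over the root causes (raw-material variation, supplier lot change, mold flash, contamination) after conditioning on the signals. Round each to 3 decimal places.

Multiply each prior by the joint likelihood of the signal pattern (using 1 − P(present | H) for each absent signal):
  raw-material variation: 0.64 × 0.67 × (1 − 0.86) × 0.84 × 0.20 = 0.010085
  supplier lot change: 0.15 × 0.16 × (1 − 0.34) × 0.80 × 0.15 = 0.0019008
  mold flash: 0.09 × 0.92 × (1 − 0.30) × 0.46 × 0.75 = 0.019996
  contamination: 0.12 × 0.22 × (1 − 0.09) × 0.63 × 0.93 = 0.014076
Marginal likelihood of the evidence = 0.046058.
P(raw-material variation | evidence) = 0.010085 / 0.046058 ≈ 0.219
P(supplier lot change | evidence) = 0.0019008 / 0.046058 ≈ 0.041
P(mold flash | evidence) = 0.019996 / 0.046058 ≈ 0.434
P(contamination | evidence) = 0.014076 / 0.046058 ≈ 0.306

0.219, 0.041, 0.434, 0.306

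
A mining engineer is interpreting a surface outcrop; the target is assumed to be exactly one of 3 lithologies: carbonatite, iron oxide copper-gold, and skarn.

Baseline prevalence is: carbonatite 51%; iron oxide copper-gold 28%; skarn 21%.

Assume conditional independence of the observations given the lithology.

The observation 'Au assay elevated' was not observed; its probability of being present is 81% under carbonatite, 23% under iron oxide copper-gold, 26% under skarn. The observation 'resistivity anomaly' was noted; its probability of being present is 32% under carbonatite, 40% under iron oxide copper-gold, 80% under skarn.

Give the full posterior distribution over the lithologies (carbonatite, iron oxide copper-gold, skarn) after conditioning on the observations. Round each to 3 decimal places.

For each hypothesis, the unnormalized posterior weight is prior × product of the observation likelihoods (using 1 − P(present | H) for each absent observation):
  carbonatite: 0.51 × (1 − 0.81) × 0.32 = 0.031008
  iron oxide copper-gold: 0.28 × (1 − 0.23) × 0.40 = 0.08624
  skarn: 0.21 × (1 − 0.26) × 0.80 = 0.12432
Marginal likelihood of the evidence = 0.24157.
P(carbonatite | evidence) = 0.031008 / 0.24157 ≈ 0.128
P(iron oxide copper-gold | evidence) = 0.08624 / 0.24157 ≈ 0.357
P(skarn | evidence) = 0.12432 / 0.24157 ≈ 0.515

0.128, 0.357, 0.515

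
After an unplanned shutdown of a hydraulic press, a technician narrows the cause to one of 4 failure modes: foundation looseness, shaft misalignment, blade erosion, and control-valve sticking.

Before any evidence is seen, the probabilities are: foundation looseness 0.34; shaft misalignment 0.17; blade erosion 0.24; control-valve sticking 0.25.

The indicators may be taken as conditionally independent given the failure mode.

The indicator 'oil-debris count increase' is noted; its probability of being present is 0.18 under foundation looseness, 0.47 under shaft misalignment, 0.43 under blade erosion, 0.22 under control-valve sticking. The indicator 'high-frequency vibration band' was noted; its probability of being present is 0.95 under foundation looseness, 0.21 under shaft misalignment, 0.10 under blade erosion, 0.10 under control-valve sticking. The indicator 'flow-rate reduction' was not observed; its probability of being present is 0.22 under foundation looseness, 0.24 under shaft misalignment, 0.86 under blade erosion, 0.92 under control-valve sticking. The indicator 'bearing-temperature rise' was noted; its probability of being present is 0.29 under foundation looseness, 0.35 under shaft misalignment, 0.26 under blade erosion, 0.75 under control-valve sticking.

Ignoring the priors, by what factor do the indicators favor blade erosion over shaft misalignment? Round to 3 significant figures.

Take the product of per-indicator likelihoods under each hypothesis (using 1 − P(present | H) for each absent indicator), then divide.
  blade erosion: 0.43 × 0.10 × (1 − 0.86) × 0.26 = 0.0015652
  shaft misalignment: 0.47 × 0.21 × (1 − 0.24) × 0.35 = 0.026254
Bayes factor = 0.0015652 / 0.026254 ≈ 0.0596

0.0596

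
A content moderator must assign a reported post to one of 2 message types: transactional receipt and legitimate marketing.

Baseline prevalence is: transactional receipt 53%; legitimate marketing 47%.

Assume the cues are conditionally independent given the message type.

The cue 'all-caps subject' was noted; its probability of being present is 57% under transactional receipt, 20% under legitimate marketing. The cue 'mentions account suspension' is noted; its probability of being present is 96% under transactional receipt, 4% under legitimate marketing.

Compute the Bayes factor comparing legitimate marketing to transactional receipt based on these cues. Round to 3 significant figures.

0.0146

Joint likelihood of the cue pattern under each hypothesis:
  legitimate marketing: 0.20 × 0.04 = 0.008
  transactional receipt: 0.57 × 0.96 = 0.5472
Bayes factor = 0.008 / 0.5472 ≈ 0.0146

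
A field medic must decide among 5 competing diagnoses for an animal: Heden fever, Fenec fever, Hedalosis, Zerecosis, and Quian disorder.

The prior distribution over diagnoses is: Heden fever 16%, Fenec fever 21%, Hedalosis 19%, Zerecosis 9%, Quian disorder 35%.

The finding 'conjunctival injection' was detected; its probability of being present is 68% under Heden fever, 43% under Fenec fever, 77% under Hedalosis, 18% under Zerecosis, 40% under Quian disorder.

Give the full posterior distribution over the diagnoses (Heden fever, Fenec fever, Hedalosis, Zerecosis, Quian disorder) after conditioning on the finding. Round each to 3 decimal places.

Multiply each prior by the likelihood of the finding:
  Heden fever: 0.16 × 0.68 = 0.1088
  Fenec fever: 0.21 × 0.43 = 0.0903
  Hedalosis: 0.19 × 0.77 = 0.1463
  Zerecosis: 0.09 × 0.18 = 0.0162
  Quian disorder: 0.35 × 0.40 = 0.14
The unnormalized weights sum to 0.5016.
P(Heden fever | evidence) = 0.1088 / 0.5016 ≈ 0.217
P(Fenec fever | evidence) = 0.0903 / 0.5016 ≈ 0.180
P(Hedalosis | evidence) = 0.1463 / 0.5016 ≈ 0.292
P(Zerecosis | evidence) = 0.0162 / 0.5016 ≈ 0.032
P(Quian disorder | evidence) = 0.14 / 0.5016 ≈ 0.279

0.217, 0.180, 0.292, 0.032, 0.279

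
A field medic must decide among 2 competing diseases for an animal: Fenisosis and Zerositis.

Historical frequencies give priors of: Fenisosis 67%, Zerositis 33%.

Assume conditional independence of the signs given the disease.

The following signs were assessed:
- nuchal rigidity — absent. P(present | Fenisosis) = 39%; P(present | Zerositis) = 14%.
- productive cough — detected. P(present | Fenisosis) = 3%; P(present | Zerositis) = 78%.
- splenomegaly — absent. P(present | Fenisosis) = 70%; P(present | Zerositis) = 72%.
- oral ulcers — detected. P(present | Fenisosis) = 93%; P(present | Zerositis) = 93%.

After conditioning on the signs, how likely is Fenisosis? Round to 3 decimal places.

0.056

Multiply each prior by the joint likelihood of the sign pattern (using 1 − P(present | H) for each absent sign):
  Fenisosis: 0.67 × (1 − 0.39) × 0.03 × (1 − 0.70) × 0.93 = 0.0034208
  Zerositis: 0.33 × (1 − 0.14) × 0.78 × (1 − 0.72) × 0.93 = 0.057643
Normalizing constant Z = 0.0034208 + 0.057643 = 0.061064.
P(Fenisosis | evidence) = 0.0034208 / 0.061064 ≈ 0.056.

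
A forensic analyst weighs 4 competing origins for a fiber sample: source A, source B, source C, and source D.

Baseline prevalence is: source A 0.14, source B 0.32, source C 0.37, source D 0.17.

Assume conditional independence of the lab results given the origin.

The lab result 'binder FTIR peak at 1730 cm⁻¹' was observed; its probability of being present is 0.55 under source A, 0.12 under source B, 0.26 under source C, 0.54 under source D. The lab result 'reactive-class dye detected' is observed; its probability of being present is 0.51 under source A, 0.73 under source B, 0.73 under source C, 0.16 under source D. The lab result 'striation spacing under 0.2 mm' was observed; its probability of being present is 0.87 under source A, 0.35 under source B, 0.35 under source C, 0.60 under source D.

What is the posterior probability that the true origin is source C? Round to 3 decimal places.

0.318

Multiply each prior by the joint likelihood of the lab result pattern:
  source A: 0.14 × 0.55 × 0.51 × 0.87 = 0.034165
  source B: 0.32 × 0.12 × 0.73 × 0.35 = 0.0098112
  source C: 0.37 × 0.26 × 0.73 × 0.35 = 0.024579
  source D: 0.17 × 0.54 × 0.16 × 0.60 = 0.0088128
The unnormalized weights sum to 0.077368.
P(source C | evidence) = 0.024579 / 0.077368 ≈ 0.318.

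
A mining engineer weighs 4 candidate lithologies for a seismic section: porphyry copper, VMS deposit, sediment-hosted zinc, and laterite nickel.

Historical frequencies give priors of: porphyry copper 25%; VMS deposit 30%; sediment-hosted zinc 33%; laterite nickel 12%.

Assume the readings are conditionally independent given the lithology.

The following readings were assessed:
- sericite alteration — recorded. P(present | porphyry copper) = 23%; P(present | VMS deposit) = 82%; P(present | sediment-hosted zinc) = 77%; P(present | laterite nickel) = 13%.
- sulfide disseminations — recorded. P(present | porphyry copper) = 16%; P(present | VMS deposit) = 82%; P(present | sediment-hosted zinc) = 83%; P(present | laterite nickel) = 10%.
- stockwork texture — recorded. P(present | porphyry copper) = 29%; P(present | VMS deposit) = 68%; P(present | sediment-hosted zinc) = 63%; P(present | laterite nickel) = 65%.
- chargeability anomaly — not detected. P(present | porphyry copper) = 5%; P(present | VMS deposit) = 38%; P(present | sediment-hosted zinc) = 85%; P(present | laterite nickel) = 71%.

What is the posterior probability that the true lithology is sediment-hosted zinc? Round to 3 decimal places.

0.185

By Bayes' rule with conditional independence, the unnormalized weight for each hypothesis is prior × ∏ likelihoods (using 1 − P(present | H) for each absent reading):
  porphyry copper: 0.25 × 0.23 × 0.16 × 0.29 × (1 − 0.05) = 0.0025346
  VMS deposit: 0.30 × 0.82 × 0.82 × 0.68 × (1 − 0.38) = 0.085045
  sediment-hosted zinc: 0.33 × 0.77 × 0.83 × 0.63 × (1 − 0.85) = 0.01993
  laterite nickel: 0.12 × 0.13 × 0.10 × 0.65 × (1 − 0.71) = 0.00029406
The unnormalized weights sum to 0.1078.
P(sediment-hosted zinc | evidence) = 0.01993 / 0.1078 ≈ 0.185.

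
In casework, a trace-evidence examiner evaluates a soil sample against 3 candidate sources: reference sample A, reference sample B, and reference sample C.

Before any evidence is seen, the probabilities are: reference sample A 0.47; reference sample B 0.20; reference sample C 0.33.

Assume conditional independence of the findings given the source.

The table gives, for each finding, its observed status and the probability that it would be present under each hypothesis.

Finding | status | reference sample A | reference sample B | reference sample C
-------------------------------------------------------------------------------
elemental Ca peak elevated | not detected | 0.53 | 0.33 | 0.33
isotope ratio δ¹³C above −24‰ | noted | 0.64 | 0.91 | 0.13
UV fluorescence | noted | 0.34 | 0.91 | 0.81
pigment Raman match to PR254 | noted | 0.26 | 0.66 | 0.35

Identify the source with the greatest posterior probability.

For each hypothesis, the unnormalized posterior weight is prior × product of the finding likelihoods (using 1 − P(present | H) for each absent finding):
  reference sample A: 0.47 × (1 − 0.53) × 0.64 × 0.34 × 0.26 = 0.012498
  reference sample B: 0.20 × (1 − 0.33) × 0.91 × 0.91 × 0.66 = 0.073237
  reference sample C: 0.33 × (1 − 0.33) × 0.13 × 0.81 × 0.35 = 0.0081486
Marginal likelihood of the evidence = 0.093883.
P(reference sample A | evidence) ≈ 0.012498 / 0.093883 ≈ 0.133
P(reference sample B | evidence) ≈ 0.073237 / 0.093883 ≈ 0.780
P(reference sample C | evidence) ≈ 0.0081486 / 0.093883 ≈ 0.087
The largest is 0.780, so reference sample B is most probable.

reference sample B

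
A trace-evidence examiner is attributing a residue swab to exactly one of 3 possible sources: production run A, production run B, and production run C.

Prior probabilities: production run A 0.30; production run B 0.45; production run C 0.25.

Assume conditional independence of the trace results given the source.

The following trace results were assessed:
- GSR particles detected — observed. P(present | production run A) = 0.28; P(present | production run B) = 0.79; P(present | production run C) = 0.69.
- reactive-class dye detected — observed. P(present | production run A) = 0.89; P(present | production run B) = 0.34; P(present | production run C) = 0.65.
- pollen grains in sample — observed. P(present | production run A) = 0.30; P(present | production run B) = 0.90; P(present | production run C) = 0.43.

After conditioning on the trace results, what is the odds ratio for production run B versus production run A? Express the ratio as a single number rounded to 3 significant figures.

Posterior odds equal prior odds times the likelihood ratio; only the two competing hypotheses matter.
  production run B: 0.45 × 0.79 × 0.34 × 0.90 = 0.10878
  production run A: 0.30 × 0.28 × 0.89 × 0.30 = 0.022428
Odds(production run B : production run A) = 0.10878 / 0.022428 ≈ 4.85.

4.85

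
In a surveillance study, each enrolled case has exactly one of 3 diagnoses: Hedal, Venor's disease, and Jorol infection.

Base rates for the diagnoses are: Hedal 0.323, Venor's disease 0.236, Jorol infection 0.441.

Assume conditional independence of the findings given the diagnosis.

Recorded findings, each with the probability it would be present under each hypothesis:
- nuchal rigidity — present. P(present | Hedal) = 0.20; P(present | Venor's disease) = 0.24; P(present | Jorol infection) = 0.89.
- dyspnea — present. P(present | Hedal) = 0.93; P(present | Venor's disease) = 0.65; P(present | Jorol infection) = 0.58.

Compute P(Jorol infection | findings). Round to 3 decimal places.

0.701

Multiply each prior by the joint likelihood of the evidence pattern:
  Hedal: 0.323 × 0.20 × 0.93 = 0.060078
  Venor's disease: 0.236 × 0.24 × 0.65 = 0.036816
  Jorol infection: 0.441 × 0.89 × 0.58 = 0.22764
Marginal likelihood of the evidence = 0.32454.
P(Jorol infection | evidence) = 0.22764 / 0.32454 ≈ 0.701.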